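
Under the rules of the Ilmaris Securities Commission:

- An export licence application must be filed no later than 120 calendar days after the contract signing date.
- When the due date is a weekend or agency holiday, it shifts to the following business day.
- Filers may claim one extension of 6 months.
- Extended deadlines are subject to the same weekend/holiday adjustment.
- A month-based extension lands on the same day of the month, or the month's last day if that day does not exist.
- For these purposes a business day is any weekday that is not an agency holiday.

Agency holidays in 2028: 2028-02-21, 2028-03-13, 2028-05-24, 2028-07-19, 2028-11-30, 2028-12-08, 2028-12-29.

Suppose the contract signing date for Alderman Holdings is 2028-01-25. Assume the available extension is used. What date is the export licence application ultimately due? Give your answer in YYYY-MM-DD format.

120 calendar days after 2028-01-25 is 2028-05-24.
2028-05-24 is a listed holiday; the next business day is 2028-05-25 (Thursday).
Applying the 6 months extension: 6 months after 2028-05-25 is 2028-11-25.
2028-11-25 falls on a Saturday. Rolling to the next business day gives 2028-11-27, a Monday.
The final due date is 2028-11-27.

2028-11-27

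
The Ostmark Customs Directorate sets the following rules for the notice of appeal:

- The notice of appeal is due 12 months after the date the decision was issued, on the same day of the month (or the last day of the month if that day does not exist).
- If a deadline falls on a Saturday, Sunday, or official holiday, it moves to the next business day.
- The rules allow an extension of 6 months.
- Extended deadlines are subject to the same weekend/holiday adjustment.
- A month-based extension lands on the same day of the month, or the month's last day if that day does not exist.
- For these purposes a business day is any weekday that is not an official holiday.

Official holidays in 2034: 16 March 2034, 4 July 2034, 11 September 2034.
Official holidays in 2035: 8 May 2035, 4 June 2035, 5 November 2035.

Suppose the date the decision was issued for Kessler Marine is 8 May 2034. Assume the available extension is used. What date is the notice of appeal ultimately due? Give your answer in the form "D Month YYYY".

12 months after 8 May 2034, on the same day of the month, is 8 May 2035.
Because 8 May 2035 is a listed holiday, the deadline becomes 9 May 2035 (Wednesday).
Applying the 6 months extension: 6 months after 9 May 2035 is 9 November 2035.
9 November 2035 (Friday) is already a business day.
Deadline: 9 November 2035.

9 November 2035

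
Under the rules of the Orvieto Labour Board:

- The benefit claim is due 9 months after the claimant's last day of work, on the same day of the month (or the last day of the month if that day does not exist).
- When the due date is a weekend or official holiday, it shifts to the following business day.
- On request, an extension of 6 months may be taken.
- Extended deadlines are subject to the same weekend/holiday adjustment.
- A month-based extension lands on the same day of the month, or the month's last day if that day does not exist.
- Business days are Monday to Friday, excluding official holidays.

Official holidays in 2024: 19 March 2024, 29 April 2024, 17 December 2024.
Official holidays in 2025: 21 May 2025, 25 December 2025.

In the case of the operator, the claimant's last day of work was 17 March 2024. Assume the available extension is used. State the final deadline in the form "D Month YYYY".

18 June 2025

9 months after 17 March 2024, on the same day of the month, is 17 December 2024.
Because 17 December 2024 is a listed holiday, the deadline becomes 18 December 2024 (Wednesday).
Applying the 6 months extension: 6 months after 18 December 2024 is 18 June 2025.
18 June 2025 falls on a Wednesday, which is a business day, so no adjustment is needed.
Final deadline: 18 June 2025.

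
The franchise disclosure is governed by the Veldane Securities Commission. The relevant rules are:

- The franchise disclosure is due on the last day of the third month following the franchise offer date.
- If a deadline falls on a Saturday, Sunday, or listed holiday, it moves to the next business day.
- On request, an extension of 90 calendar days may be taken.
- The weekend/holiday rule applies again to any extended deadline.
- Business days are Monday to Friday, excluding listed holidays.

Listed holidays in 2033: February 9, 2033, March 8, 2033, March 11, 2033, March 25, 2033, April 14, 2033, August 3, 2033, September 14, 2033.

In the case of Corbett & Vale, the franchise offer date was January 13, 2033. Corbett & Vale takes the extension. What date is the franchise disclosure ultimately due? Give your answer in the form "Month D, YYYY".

The third month after January 13, 2033 is April 2033, whose last day is April 30, 2033.
April 30, 2033 is a Saturday, so it moves to the next business day, May 2, 2033 (Monday).
Add the 90 calendar-day extension to May 2, 2033: July 31, 2033.
July 31, 2033 is a Sunday, so it moves to the next business day, August 1, 2033 (Monday).
Deadline: August 1, 2033.

August 1, 2033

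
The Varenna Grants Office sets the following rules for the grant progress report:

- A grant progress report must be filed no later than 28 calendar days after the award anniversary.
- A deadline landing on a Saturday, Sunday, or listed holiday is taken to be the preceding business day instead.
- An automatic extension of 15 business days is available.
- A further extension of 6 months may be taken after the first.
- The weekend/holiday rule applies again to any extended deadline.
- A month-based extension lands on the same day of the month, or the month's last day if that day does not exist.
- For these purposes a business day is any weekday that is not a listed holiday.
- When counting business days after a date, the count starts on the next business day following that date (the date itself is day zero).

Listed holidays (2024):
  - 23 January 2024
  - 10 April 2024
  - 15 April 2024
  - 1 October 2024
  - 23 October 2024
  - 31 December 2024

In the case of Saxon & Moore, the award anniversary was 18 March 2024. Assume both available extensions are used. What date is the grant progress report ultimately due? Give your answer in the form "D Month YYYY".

Trigger date 18 March 2024 + 28 calendar days = 15 April 2024.
Because 15 April 2024 is a listed holiday, the deadline becomes 12 April 2024 (Friday).
Counting 15 further business days from 12 April 2024 reaches 6 May 2024.
Since 6 May 2024 is a Monday and not a holiday, the date is unchanged.
The 6 months extension carries 6 May 2024 to 6 November 2024.
Since 6 November 2024 is a Wednesday and not a holiday, the date is unchanged.
So the filing is due 6 November 2024.

6 November 2024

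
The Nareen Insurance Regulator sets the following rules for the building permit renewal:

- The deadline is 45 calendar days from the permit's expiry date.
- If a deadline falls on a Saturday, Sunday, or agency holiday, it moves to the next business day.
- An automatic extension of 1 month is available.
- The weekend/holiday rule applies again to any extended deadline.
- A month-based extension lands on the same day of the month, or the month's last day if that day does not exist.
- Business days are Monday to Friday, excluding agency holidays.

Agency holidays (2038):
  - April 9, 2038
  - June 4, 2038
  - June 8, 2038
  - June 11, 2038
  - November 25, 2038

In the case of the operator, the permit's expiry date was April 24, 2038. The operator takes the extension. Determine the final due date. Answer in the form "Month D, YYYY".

July 9, 2038

Trigger date April 24, 2038 + 45 calendar days = June 8, 2038.
Because June 8, 2038 is a listed holiday, the deadline becomes June 9, 2038 (Wednesday).
Add 1 month to June 9, 2038: July 9, 2038.
July 9, 2038 falls on a Friday, which is a business day, so no adjustment is needed.
The final due date is July 9, 2038.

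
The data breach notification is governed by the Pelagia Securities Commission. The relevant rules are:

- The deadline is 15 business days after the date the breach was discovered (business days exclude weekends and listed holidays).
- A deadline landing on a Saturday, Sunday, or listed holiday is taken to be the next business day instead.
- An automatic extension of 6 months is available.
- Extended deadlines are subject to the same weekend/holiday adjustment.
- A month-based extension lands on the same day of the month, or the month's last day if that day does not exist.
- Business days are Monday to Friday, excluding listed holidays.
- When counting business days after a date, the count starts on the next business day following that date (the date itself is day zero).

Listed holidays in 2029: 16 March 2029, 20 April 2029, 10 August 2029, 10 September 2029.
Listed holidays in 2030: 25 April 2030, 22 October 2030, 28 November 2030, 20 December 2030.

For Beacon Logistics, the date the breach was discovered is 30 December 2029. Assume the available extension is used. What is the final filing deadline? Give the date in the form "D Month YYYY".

18 July 2030

15 business days after 30 December 2029, excluding weekends and holidays, is 18 January 2030.
Since 18 January 2030 is a Friday and not a holiday, the date is unchanged.
Applying the 6 months extension: 6 months after 18 January 2030 is 18 July 2030.
Since 18 July 2030 is a Thursday and not a holiday, the date is unchanged.
So the filing is due 18 July 2030.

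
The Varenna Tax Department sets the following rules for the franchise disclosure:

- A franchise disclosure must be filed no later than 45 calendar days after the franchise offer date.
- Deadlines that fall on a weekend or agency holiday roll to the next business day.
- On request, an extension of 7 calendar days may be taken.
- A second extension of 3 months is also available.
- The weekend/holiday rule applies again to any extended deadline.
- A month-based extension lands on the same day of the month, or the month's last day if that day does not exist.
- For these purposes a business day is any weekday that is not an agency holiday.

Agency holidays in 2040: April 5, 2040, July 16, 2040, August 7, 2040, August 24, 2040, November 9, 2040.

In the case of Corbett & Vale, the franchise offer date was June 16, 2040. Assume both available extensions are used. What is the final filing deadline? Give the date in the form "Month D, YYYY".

From June 16, 2040, 45 calendar days later is July 31, 2040.
July 31, 2040 falls on a Tuesday, which is a business day, so no adjustment is needed.
Add the 7 calendar-day extension to July 31, 2040: August 7, 2040.
Because August 7, 2040 is a listed holiday, the deadline becomes August 8, 2040 (Wednesday).
Add 3 months to August 8, 2040: November 8, 2040.
November 8, 2040 is a Thursday and not a listed holiday, so it stands.
So the filing is due November 8, 2040.

November 8, 2040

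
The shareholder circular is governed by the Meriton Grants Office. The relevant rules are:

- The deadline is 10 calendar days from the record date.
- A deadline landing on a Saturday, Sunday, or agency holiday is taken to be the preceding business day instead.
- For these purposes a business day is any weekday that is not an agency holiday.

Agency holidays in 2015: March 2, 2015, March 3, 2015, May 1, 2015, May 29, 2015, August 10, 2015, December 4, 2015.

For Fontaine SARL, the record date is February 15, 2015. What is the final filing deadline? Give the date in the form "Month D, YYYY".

February 25, 2015

10 calendar days after February 15, 2015 is February 25, 2015.
February 25, 2015 (Wednesday) is already a business day.
Deadline: February 25, 2015.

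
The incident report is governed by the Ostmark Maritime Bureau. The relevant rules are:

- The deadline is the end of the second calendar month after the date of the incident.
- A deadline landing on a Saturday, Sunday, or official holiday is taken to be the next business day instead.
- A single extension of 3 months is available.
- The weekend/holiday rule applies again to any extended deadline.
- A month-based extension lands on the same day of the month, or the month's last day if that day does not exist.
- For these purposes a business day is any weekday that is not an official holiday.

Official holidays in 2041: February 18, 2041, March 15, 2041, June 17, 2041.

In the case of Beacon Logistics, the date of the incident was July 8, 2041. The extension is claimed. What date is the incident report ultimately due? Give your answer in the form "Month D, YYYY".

December 30, 2041

2 months after July 8, 2041 is September 2041; that month ends on September 30, 2041.
September 30, 2041 falls on a Monday, which is a business day, so no adjustment is needed.
Applying the 3 months extension: 3 months after September 30, 2041 is December 30, 2041.
December 30, 2041 falls on a Monday, which is a business day, so no adjustment is needed.
So the filing is due December 30, 2041.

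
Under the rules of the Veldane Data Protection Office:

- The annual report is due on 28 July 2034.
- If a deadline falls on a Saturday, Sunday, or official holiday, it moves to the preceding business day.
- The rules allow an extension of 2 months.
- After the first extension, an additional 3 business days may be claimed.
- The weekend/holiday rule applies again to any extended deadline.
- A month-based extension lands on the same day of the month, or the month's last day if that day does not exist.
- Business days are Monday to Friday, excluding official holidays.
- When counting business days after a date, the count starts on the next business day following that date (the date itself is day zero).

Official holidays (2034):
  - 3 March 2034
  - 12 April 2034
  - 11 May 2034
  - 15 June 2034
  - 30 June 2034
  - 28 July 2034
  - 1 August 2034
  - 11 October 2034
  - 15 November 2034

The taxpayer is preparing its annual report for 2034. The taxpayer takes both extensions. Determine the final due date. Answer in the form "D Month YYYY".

Start from the fixed due date, 28 July 2034.
28 July 2034 is a listed holiday, so it moves to the preceding business day, 27 July 2034 (Thursday).
The 2 months extension carries 27 July 2034 to 27 September 2034.
27 September 2034 (Wednesday) is already a business day.
Applying the 3-business-day extension: 3 business days after 27 September 2034 is 2 October 2034.
2 October 2034 falls on a Monday, which is a business day, so no adjustment is needed.
The final due date is 2 October 2034.

2 October 2034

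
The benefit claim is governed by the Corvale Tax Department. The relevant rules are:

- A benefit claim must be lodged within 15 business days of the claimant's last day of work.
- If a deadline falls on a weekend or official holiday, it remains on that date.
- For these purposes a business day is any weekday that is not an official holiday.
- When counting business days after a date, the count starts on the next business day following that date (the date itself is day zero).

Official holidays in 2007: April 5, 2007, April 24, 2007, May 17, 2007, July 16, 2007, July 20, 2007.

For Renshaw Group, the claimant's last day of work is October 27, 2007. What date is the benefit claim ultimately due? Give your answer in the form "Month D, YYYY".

November 16, 2007

15 business days after October 27, 2007, excluding weekends and holidays, is November 16, 2007.
November 16, 2007 is a Friday; no weekend or holiday adjustment applies.
Final deadline: November 16, 2007.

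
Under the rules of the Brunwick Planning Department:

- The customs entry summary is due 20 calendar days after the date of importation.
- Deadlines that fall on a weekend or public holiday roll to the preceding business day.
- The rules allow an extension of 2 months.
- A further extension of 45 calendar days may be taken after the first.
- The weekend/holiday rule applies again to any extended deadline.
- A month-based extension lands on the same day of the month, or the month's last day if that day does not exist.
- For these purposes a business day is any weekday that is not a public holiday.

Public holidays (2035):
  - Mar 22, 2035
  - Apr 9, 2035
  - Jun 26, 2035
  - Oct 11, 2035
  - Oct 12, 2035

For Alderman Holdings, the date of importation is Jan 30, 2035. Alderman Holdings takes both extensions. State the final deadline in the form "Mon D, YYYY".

Jun 1, 2035

20 calendar days after Jan 30, 2035 is Feb 19, 2035.
Since Feb 19, 2035 is a Monday and not a holiday, the date is unchanged.
Add 2 months to Feb 19, 2035: Apr 19, 2035.
Apr 19, 2035 (Thursday) is already a business day.
With the 45-day extension, Apr 19, 2035 becomes Jun 3, 2035.
Because Jun 3, 2035 is a Sunday, the deadline becomes Jun 1, 2035 (Friday).
Final deadline: Jun 1, 2035.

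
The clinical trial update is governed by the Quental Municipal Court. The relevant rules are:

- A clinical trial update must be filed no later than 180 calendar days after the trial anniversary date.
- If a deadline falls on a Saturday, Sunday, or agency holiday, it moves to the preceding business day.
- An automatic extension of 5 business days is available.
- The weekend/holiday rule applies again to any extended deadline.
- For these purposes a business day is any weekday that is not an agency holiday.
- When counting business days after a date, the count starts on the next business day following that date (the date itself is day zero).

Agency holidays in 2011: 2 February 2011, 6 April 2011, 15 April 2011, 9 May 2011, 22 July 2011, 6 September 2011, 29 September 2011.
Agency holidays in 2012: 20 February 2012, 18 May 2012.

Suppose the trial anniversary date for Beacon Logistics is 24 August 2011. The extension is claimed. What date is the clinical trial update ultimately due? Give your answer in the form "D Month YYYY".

27 February 2012

180 calendar days after 24 August 2011 is 20 February 2012.
Because 20 February 2012 is a listed holiday, the deadline becomes 17 February 2012 (Friday).
Counting 5 further business days from 17 February 2012 reaches 27 February 2012.
27 February 2012 falls on a Monday, which is a business day, so no adjustment is needed.
Final deadline: 27 February 2012.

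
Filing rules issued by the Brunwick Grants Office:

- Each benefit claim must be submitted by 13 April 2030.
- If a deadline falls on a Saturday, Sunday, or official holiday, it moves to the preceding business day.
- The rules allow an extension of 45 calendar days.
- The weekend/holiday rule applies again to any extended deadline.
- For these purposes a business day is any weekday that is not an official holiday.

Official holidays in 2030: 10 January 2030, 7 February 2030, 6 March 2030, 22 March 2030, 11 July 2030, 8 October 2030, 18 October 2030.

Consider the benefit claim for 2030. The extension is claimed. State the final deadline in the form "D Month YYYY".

The stated deadline is 13 April 2030.
13 April 2030 falls on a Saturday. Rolling to the preceding business day gives 12 April 2030, a Friday.
Add the 45 calendar-day extension to 12 April 2030: 27 May 2030.
27 May 2030 is a Monday and not a listed holiday, so it stands.
The final due date is 27 May 2030.

27 May 2030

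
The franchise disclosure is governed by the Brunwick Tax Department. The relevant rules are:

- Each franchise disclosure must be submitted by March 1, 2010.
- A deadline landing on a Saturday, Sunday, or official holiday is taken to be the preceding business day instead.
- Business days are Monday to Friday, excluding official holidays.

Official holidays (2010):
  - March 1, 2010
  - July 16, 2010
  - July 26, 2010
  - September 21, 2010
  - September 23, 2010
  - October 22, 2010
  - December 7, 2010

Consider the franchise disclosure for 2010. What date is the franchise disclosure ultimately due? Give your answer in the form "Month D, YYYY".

The stated deadline is March 1, 2010.
March 1, 2010 is a listed holiday; the preceding business day is February 26, 2010 (Friday).
The final due date is February 26, 2010.

February 26, 2010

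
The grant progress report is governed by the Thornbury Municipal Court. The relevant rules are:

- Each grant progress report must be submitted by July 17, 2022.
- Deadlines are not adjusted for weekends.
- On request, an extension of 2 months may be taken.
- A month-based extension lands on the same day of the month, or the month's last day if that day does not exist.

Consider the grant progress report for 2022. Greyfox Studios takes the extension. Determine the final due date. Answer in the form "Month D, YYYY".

Start from the fixed due date, July 17, 2022.
July 17, 2022 is a Sunday; no weekend or holiday adjustment applies.
Applying the 2 months extension: 2 months after July 17, 2022 is September 17, 2022.
No adjustment is made for weekends or holidays, so September 17, 2022 stands.
The final due date is September 17, 2022.

September 17, 2022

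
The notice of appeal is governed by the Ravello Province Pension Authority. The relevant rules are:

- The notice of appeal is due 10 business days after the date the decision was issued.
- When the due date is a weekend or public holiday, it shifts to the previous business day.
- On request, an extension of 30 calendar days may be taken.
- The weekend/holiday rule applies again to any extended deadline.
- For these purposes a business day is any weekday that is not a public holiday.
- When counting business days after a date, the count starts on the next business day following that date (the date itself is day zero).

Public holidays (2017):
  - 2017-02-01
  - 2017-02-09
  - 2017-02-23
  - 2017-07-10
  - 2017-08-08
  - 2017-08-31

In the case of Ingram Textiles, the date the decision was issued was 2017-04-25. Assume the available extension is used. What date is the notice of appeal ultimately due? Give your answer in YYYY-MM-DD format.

Counting 10 business days after 2017-04-25 (skipping weekends and listed holidays) reaches 2017-05-09.
2017-05-09 is a Tuesday and not a listed holiday, so it stands.
The 30-calendar-day extension moves the deadline from 2017-05-09 to 2017-06-08.
2017-06-08 falls on a Thursday, which is a business day, so no adjustment is needed.
Deadline: 2017-06-08.

2017-06-08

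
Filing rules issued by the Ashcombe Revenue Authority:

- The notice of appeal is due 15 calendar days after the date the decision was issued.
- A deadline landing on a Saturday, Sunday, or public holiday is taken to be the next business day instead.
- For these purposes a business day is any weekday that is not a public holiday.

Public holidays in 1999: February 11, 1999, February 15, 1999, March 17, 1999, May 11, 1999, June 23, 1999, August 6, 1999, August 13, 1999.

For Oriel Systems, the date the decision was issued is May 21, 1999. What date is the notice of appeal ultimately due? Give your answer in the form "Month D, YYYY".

June 7, 1999

Adding 15 calendar days to May 21, 1999 gives June 5, 1999.
June 5, 1999 is a Saturday, so it moves to the next business day, June 7, 1999 (Monday).
Deadline: June 7, 1999.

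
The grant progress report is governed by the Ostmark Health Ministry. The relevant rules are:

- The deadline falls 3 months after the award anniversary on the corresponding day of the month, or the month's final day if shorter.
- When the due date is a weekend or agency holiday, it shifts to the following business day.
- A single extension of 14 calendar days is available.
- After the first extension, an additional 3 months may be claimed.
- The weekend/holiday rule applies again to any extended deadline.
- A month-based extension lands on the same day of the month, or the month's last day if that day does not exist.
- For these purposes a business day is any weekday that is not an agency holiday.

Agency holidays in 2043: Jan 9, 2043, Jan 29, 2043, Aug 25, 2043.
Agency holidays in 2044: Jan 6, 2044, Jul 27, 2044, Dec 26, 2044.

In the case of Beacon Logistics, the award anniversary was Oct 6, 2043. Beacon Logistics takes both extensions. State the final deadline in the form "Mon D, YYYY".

3 months from Oct 6, 2043 is Jan 6, 2044.
Because Jan 6, 2044 is a listed holiday, the deadline becomes Jan 7, 2044 (Thursday).
The 14-calendar-day extension moves the deadline from Jan 7, 2044 to Jan 21, 2044.
Jan 21, 2044 falls on a Thursday, which is a business day, so no adjustment is needed.
Add 3 months to Jan 21, 2044: Apr 21, 2044.
Since Apr 21, 2044 is a Thursday and not a holiday, the date is unchanged.
So the filing is due Apr 21, 2044.

Apr 21, 2044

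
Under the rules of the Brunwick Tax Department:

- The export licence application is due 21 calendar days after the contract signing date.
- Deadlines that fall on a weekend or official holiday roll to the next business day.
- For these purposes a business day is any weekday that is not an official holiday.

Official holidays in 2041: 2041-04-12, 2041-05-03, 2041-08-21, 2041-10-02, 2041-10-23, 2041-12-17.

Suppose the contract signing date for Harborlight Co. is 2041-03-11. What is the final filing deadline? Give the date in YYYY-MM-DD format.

2041-04-01

21 calendar days after 2041-03-11 is 2041-04-01.
2041-04-01 (Monday) is already a business day.
So the filing is due 2041-04-01.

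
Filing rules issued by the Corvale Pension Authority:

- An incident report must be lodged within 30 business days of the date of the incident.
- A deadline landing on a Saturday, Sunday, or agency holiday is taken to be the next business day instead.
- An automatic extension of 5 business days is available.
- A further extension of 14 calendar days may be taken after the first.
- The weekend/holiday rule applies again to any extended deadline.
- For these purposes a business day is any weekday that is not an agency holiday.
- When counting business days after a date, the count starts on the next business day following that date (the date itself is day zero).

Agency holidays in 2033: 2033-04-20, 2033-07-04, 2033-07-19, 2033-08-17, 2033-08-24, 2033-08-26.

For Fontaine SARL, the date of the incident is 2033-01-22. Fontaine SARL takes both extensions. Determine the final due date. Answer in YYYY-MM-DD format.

Counting 30 business days after 2033-01-22 (skipping weekends and listed holidays) reaches 2033-03-04.
2033-03-04 falls on a Friday, which is a business day, so no adjustment is needed.
Applying the 5-business-day extension: 5 business days after 2033-03-04 is 2033-03-11.
2033-03-11 (Friday) is already a business day.
Add the 14 calendar-day extension to 2033-03-11: 2033-03-25.
2033-03-25 is a Friday and not a listed holiday, so it stands.
The final due date is 2033-03-25.

2033-03-25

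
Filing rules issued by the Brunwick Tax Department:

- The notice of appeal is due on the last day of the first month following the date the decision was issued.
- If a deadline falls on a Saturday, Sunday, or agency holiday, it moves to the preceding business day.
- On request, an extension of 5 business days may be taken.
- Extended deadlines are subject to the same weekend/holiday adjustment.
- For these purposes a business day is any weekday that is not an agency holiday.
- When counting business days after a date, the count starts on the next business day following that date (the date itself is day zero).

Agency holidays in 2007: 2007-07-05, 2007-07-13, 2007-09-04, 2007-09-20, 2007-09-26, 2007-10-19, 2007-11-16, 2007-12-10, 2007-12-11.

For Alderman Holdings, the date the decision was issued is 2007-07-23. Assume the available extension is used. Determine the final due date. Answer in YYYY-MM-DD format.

2007-09-10

The first month after 2007-07-23 is August 2007, whose last day is 2007-08-31.
2007-08-31 (Friday) is already a business day.
The 5-business-day extension runs from 2007-08-31 to 2007-09-10.
Since 2007-09-10 is a Monday and not a holiday, the date is unchanged.
Final deadline: 2007-09-10.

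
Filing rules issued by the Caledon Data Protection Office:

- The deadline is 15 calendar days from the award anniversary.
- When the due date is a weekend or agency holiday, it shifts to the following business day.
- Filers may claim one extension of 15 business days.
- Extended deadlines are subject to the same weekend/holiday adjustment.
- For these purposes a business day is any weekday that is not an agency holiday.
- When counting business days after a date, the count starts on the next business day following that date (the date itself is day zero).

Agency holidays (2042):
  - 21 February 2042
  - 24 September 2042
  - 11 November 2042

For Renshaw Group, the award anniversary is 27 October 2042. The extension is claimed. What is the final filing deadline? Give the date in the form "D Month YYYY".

3 December 2042

Trigger date 27 October 2042 + 15 calendar days = 11 November 2042.
11 November 2042 falls on a listed holiday. Rolling to the next business day gives 12 November 2042, a Wednesday.
The 15-business-day extension runs from 12 November 2042 to 3 December 2042.
3 December 2042 (Wednesday) is already a business day.
Deadline: 3 December 2042.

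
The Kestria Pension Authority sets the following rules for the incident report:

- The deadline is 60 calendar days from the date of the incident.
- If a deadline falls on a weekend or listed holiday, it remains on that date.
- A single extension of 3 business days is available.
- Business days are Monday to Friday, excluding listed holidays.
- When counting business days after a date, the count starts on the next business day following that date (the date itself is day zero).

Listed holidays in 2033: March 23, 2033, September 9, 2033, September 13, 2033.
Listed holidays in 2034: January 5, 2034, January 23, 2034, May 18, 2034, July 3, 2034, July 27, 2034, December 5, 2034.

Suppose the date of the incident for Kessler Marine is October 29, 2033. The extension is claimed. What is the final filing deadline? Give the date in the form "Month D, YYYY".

Adding 60 calendar days to October 29, 2033 gives December 28, 2033.
December 28, 2033 falls on a Wednesday. The rules make no weekend/holiday allowance, so it remains December 28, 2033.
The 3-business-day extension runs from December 28, 2033 to January 2, 2034.
January 2, 2034 falls on a Monday. The rules make no weekend/holiday allowance, so it remains January 2, 2034.
Final deadline: January 2, 2034.

January 2, 2034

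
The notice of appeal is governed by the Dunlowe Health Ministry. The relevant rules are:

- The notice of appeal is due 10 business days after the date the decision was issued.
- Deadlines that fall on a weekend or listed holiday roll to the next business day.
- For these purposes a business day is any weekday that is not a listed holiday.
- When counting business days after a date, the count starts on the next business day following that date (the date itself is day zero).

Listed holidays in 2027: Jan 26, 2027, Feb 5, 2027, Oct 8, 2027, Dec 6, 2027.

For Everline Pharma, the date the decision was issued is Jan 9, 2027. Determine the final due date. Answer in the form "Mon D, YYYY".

10 business days after Jan 9, 2027, excluding weekends and holidays, is Jan 22, 2027.
Since Jan 22, 2027 is a Friday and not a holiday, the date is unchanged.
Final deadline: Jan 22, 2027.

Jan 22, 2027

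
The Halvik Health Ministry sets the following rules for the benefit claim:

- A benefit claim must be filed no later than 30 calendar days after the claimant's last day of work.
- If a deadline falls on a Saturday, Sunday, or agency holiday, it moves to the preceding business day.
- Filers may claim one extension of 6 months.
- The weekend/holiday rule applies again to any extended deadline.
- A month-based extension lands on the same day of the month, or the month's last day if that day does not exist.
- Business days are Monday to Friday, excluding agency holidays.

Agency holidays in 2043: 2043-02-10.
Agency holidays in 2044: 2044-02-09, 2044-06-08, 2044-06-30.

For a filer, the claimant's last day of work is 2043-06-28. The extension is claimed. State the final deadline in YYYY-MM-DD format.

Trigger date 2043-06-28 + 30 calendar days = 2043-07-28.
2043-07-28 falls on a Tuesday, which is a business day, so no adjustment is needed.
Add 6 months to 2043-07-28: 2044-01-28.
2044-01-28 falls on a Thursday, which is a business day, so no adjustment is needed.
Deadline: 2044-01-28.

2044-01-28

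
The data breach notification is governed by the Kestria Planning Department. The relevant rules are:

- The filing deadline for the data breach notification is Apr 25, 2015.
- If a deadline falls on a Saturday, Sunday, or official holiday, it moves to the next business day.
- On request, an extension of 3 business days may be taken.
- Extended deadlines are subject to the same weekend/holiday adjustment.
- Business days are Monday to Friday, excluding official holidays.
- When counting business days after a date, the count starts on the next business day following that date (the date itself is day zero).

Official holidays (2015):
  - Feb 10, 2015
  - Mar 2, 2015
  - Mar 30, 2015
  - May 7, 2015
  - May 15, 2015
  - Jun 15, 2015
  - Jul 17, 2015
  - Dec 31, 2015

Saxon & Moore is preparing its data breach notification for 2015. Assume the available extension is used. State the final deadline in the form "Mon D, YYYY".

The statutory due date is Apr 25, 2015.
Apr 25, 2015 is a Saturday, so it moves to the next business day, Apr 27, 2015 (Monday).
The 3-business-day extension runs from Apr 27, 2015 to Apr 30, 2015.
Apr 30, 2015 is a Thursday and not a listed holiday, so it stands.
So the filing is due Apr 30, 2015.

Apr 30, 2015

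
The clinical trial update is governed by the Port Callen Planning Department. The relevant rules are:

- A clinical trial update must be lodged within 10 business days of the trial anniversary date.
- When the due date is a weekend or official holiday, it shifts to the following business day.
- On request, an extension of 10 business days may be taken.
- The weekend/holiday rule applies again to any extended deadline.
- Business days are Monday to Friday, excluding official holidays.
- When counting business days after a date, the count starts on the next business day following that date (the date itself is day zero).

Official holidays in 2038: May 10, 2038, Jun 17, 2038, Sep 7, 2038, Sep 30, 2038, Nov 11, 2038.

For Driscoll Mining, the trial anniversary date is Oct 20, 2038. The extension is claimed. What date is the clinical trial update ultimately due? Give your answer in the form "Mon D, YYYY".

Nov 18, 2038

Counting 10 business days after Oct 20, 2038 (skipping weekends and listed holidays) reaches Nov 3, 2038.
Nov 3, 2038 falls on a Wednesday, which is a business day, so no adjustment is needed.
Counting 10 further business days from Nov 3, 2038 reaches Nov 18, 2038.
Nov 18, 2038 (Thursday) is already a business day.
Deadline: Nov 18, 2038.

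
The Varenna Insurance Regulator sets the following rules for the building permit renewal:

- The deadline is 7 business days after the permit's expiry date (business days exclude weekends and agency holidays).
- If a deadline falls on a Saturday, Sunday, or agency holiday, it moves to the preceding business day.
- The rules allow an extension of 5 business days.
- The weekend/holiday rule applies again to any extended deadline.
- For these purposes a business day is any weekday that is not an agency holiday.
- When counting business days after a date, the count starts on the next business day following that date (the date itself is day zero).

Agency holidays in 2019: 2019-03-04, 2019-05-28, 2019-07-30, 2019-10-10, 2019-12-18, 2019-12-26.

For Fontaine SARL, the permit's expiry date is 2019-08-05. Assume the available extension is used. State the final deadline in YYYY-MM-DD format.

2019-08-21

Starting the day after 2019-08-05 and counting 7 business days lands on 2019-08-14.
2019-08-14 falls on a Wednesday, which is a business day, so no adjustment is needed.
The 5-business-day extension runs from 2019-08-14 to 2019-08-21.
2019-08-21 is a Wednesday and not a listed holiday, so it stands.
The final due date is 2019-08-21.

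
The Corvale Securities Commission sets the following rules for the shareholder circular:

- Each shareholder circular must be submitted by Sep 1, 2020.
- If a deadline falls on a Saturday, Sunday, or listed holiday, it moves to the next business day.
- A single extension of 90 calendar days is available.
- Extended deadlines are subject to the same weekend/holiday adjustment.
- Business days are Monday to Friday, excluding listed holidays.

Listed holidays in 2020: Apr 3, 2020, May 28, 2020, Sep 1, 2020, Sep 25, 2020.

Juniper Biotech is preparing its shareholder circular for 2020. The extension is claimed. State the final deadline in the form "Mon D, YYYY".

Dec 1, 2020

The statutory due date is Sep 1, 2020.
Sep 1, 2020 is a listed holiday; the next business day is Sep 2, 2020 (Wednesday).
Add the 90 calendar-day extension to Sep 2, 2020: Dec 1, 2020.
Dec 1, 2020 falls on a Tuesday, which is a business day, so no adjustment is needed.
Deadline: Dec 1, 2020.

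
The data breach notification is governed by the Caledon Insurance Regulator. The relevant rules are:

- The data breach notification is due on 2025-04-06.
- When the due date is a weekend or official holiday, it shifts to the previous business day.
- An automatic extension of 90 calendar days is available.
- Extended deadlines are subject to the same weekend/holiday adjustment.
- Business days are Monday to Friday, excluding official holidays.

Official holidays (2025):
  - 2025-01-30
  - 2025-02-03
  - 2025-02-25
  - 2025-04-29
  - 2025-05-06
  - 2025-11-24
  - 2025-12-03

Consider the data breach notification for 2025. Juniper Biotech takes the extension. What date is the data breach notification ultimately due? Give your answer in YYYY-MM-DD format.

The statutory due date is 2025-04-06.
2025-04-06 is a Sunday; the preceding business day is 2025-04-04 (Friday).
With the 90-day extension, 2025-04-04 becomes 2025-07-03.
Since 2025-07-03 is a Thursday and not a holiday, the date is unchanged.
So the filing is due 2025-07-03.

2025-07-03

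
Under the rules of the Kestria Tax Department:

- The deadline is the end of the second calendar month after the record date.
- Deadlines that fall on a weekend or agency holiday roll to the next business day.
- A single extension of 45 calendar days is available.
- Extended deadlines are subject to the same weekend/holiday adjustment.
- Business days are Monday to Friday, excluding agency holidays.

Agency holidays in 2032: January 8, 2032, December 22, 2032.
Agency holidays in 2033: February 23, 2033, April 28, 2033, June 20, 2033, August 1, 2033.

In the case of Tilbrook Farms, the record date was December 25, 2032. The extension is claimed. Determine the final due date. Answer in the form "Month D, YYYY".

April 14, 2033

2 months after December 25, 2032 is February 2033; that month ends on February 28, 2033.
February 28, 2033 falls on a Monday, which is a business day, so no adjustment is needed.
Add the 45 calendar-day extension to February 28, 2033: April 14, 2033.
April 14, 2033 falls on a Thursday, which is a business day, so no adjustment is needed.
Final deadline: April 14, 2033.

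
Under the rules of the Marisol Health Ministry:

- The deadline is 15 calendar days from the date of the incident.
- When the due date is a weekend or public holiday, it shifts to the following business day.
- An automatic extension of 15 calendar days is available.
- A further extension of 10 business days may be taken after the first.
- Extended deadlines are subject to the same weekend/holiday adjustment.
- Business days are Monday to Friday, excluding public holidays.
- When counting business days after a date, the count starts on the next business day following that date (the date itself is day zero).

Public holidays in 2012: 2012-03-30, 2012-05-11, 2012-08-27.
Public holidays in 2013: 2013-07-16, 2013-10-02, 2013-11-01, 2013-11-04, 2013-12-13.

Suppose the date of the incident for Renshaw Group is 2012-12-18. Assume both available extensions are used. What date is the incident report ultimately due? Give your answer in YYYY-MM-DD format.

Trigger date 2012-12-18 + 15 calendar days = 2013-01-02.
2013-01-02 falls on a Wednesday, which is a business day, so no adjustment is needed.
Add the 15 calendar-day extension to 2013-01-02: 2013-01-17.
2013-01-17 is a Thursday and not a listed holiday, so it stands.
Counting 10 further business days from 2013-01-17 reaches 2013-01-31.
2013-01-31 is a Thursday and not a listed holiday, so it stands.
So the filing is due 2013-01-31.

2013-01-31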